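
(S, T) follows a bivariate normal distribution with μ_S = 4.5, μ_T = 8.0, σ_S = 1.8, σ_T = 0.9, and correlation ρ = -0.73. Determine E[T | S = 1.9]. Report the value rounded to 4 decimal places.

E[T | S=x] = μ_T + ρ(σ_T/σ_S)(x − μ_S) for jointly normal variables.
E[T | S=1.9] = 8.0 + (-0.73)·(0.9/1.8)·(1.9 − (4.5)) = 8.0 + (-0.365)·(-2.6) = 8.9490.

8.9490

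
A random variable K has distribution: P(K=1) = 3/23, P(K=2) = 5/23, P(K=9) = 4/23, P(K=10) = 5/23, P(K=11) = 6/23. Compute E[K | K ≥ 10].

P(K ≥ 10) = 11/23.
Σ over the event: 10·5/23 + 11·6/23 = 116/23.
E[K | K ≥ 10] = (116/23) / (11/23) = 116/11.

116/11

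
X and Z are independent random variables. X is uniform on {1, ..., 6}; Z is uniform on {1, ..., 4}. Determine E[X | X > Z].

P(X > Z) = 7/12.
Summing X·P(x,y) over outcomes with X > Z gives 8/3.
E[X | X > Z] = (8/3) / (7/12) = 32/7.

32/7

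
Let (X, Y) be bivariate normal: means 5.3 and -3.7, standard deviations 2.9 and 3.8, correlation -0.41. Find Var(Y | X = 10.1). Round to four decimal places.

12.0126

For a bivariate normal, Var(Y | X=x) = σ_Y²(1 − ρ²).
Var(Y | X=10.1) = (3.8)²·(1 − (-0.41)²) = 14.44·0.8319 = 12.0126.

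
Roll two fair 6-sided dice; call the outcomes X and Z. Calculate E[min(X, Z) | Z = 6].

P(Z = 6) = 1/6.
Summing min(X,Z)·P(x,y) over outcomes with Z = 6 gives 7/12.
E[min(X, Z) | Z = 6] = (7/12) / (1/6) = 7/2.

7/2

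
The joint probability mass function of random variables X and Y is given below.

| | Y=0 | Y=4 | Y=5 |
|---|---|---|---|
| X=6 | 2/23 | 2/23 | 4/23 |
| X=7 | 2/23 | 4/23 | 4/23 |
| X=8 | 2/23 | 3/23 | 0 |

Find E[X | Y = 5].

P(Y = 5) = 8/23.
Summing X·P(X=x,Y=y) over the conditioning event gives 52/23.
E[X | Y = 5] = (52/23) / (8/23) = 13/2.

13/2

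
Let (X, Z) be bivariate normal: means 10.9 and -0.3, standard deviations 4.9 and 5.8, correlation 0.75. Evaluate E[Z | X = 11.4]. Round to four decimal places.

0.1439

E[Z | X=x] = μ_Z + ρ(σ_Z/σ_X)(x − μ_X) for jointly normal variables.
E[Z | X=11.4] = -0.3 + (0.75)·(5.8/4.9)·(11.4 − (10.9)) = -0.3 + (0.88776)·(0.5) = 0.1439.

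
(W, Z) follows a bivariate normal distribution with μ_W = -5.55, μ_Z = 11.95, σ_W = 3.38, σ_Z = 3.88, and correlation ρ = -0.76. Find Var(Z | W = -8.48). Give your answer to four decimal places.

6.3590

For a bivariate normal, Var(Z | W=x) = σ_Z²(1 − ρ²).
Var(Z | W=-8.48) = (3.88)²·(1 − (-0.76)²) = 15.0544·0.4224 = 6.3590.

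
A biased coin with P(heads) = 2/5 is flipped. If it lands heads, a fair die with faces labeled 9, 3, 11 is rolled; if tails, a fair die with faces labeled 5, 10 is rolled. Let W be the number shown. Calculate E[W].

E[W | heads] = (9+3+11)/3 = 23/3.
E[W | tails] = (5+10)/2 = 15/2.
E[W] = (2/5)·(23/3) + (3/5)·(15/2) = 227/30.

227/30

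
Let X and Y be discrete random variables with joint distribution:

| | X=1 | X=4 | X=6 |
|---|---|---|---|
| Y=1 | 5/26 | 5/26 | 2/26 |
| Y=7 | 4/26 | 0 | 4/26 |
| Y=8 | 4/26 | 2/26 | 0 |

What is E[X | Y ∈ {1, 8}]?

P(Y ∈ {1, 8}) = 9/13.
Σ X·P over the event = 1·(5/26) + 1·(4/26) + 4·(5/26) + 4·(2/26) + 6·(2/26) = 49/26.
E[X | Y ∈ {1, 8}] = (49/26) / (9/13) = 49/18.

49/18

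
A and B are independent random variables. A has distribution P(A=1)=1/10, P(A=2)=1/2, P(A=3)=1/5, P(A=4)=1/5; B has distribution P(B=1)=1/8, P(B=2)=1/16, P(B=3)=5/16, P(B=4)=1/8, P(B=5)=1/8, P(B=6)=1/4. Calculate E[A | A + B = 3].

21/11

P(A + B = 3) = 11/160.
Summing A·P(x,y) over outcomes with A + B = 3 gives 21/160.
E[A | A + B = 3] = (21/160) / (11/160) = 21/11.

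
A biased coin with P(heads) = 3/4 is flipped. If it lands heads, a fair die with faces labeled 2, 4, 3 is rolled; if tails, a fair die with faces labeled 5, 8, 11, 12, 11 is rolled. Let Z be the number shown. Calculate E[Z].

E[Z | heads] = (2+4+3)/3 = 3.
E[Z | tails] = (5+8+11+12+11)/5 = 47/5.
E[Z] = (3/4)·(3) + (1/4)·(47/5) = 23/5.

23/5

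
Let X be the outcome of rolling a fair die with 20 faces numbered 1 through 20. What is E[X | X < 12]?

Given X < 12, X is equally likely to be any of {1, 2, 3, 4, 5, 6, 7, 8, 9, 10, 11}.
E[X | X < 12] = (1 + 2 + 3 + 4 + 5 + 6 + 7 + 8 + 9 + 10 + 11) / 11 = 6.

6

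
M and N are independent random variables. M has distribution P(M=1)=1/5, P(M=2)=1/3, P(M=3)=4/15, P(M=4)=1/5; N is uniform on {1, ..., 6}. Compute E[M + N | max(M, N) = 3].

P(max(M, N) = 3) = 2/9.
Summing (M+N)·P(x,y) over outcomes with max(M, N) = 3 gives 97/90.
E[M + N | max(M, N) = 3] = (97/90) / (2/9) = 97/20.

97/20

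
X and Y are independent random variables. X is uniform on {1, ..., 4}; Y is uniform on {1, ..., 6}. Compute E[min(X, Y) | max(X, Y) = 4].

16/7

Outcomes with max(X, Y) = 4: (1,4), (2,4), (3,4), (4,1), (4,2), (4,3), (4,4), each with probability 1/24.
E[min(X, Y) | max(X, Y) = 4] = (1 + 2 + 3 + 1 + 2 + 3 + 4) / 7 = 16/7.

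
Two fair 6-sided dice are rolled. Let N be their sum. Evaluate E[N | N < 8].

P(N < 8) = 7/12.
Σ over the event: 2·1/36 + 3·1/18 + 4·1/12 + 5·1/9 + 6·5/36 + 7·1/6 = 28/9.
E[N | N < 8] = (28/9) / (7/12) = 16/3.

16/3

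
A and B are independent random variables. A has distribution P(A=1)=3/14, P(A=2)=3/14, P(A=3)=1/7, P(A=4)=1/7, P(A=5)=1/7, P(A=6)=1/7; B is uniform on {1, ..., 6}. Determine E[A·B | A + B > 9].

169/6

P(A + B > 9) = 1/7.
Summing AB·P(x,y) over outcomes with A + B > 9 gives 169/42.
E[A·B | A + B > 9] = (169/42) / (1/7) = 169/6.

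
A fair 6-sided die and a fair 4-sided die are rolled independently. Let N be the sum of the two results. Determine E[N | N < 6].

P(N < 6) = 5/12.
Σ over the event: 2·1/24 + 3·1/12 + 4·1/8 + 5·1/6 = 5/3.
E[N | N < 6] = (5/3) / (5/12) = 4.

4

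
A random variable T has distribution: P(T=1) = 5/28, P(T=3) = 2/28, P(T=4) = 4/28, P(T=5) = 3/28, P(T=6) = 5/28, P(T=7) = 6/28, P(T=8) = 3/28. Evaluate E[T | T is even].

P(T is even) = 3/7.
Σ over the event: 4·1/7 + 6·5/28 + 8·3/28 = 5/2.
E[T | T is even] = (5/2) / (3/7) = 35/6.

35/6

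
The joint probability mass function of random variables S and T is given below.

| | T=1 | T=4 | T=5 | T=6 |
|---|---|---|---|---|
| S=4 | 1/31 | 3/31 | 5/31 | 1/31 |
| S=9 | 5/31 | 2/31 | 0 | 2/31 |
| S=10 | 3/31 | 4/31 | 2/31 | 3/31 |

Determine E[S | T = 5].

40/7

P(T = 5) = 7/31.
Σ S·P over the event = 4·(5/31) + 10·(2/31) = 40/31.
E[S | T = 5] = (40/31) / (7/31) = 40/7.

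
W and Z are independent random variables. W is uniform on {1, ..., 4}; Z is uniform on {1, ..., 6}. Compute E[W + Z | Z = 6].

17/2

Outcomes with Z = 6: (1,6), (2,6), (3,6), (4,6), each with probability 1/24.
E[W + Z | Z = 6] = (7 + 8 + 9 + 10) / 4 = 17/2.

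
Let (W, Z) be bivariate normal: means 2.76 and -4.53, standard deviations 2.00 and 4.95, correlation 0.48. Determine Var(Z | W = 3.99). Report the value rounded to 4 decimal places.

18.8571

The conditional variance in a bivariate normal is σ_Z²(1 − ρ²), independent of x.
Var(Z | W=3.99) = (4.95)²·(1 − (0.48)²) = 24.5025·0.7696 = 18.8571.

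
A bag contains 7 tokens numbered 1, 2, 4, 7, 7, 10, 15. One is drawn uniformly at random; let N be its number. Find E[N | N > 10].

15

P(N > 10) = 1/7.
Σ over the event: 15·1/7 = 15/7.
E[N | N > 10] = (15/7) / (1/7) = 15.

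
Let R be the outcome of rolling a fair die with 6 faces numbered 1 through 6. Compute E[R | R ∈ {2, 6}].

4

P(R ∈ {2, 6}) = 1/3.
Σ over the event: 2·1/6 + 6·1/6 = 4/3.
E[R | R ∈ {2, 6}] = (4/3) / (1/3) = 4.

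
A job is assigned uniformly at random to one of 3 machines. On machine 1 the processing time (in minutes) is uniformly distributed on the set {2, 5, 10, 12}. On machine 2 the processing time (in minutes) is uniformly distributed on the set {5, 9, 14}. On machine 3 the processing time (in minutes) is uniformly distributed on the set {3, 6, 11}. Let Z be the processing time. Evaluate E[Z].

E[Z | machine 1] = (2+5+10+12)/4 = 29/4.
E[Z | machine 2] = (5+9+14)/3 = 28/3.
E[Z | machine 3] = (3+6+11)/3 = 20/3.
E[Z] = (1/3)·(29/4) + (1/3)·(28/3) + (1/3)·(20/3) = 31/4.

31/4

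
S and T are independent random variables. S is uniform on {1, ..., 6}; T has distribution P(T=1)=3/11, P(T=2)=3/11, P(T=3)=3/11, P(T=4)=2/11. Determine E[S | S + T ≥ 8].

P(S + T ≥ 8) = 5/22.
Summing S·P(x,y) over outcomes with S + T ≥ 8 gives 27/22.
E[S | S + T ≥ 8] = (27/22) / (5/22) = 27/5.

27/5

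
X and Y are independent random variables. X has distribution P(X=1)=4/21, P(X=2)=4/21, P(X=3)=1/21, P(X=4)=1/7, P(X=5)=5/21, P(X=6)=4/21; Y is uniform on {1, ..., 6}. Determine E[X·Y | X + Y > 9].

707/25

P(X + Y > 9) = 25/126.
Summing XY·P(x,y) over outcomes with X + Y > 9 gives 101/18.
E[X·Y | X + Y > 9] = (101/18) / (25/126) = 707/25.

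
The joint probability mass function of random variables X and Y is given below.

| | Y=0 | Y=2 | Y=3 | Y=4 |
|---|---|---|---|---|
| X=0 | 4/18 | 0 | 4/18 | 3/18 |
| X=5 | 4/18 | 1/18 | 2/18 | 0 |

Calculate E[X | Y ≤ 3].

7/3

P(Y ≤ 3) = 5/6.
Summing X·P(X=x,Y=y) over the conditioning event gives 35/18.
E[X | Y ≤ 3] = (35/18) / (5/6) = 7/3.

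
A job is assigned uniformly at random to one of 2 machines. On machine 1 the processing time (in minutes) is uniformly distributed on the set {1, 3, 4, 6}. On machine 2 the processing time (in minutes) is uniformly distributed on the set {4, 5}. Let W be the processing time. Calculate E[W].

E[W | machine 1] = (1+3+4+6)/4 = 7/2.
E[W | machine 2] = (4+5)/2 = 9/2.
E[W] = (1/2)·(7/2) + (1/2)·(9/2) = 4.

4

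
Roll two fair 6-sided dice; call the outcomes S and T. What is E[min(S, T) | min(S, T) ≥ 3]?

31/8

P(min(S, T) ≥ 3) = 4/9.
Summing min(S,T)·P(x,y) over outcomes with min(S, T) ≥ 3 gives 31/18.
E[min(S, T) | min(S, T) ≥ 3] = (31/18) / (4/9) = 31/8.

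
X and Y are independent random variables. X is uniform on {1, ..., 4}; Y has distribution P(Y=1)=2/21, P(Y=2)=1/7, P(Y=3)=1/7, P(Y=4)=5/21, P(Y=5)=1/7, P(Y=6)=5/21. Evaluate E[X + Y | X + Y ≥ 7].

169/21

P(X + Y ≥ 7) = 1/2.
Summing (X+Y)·P(x,y) over outcomes with X + Y ≥ 7 gives 169/42.
E[X + Y | X + Y ≥ 7] = (169/42) / (1/2) = 169/21.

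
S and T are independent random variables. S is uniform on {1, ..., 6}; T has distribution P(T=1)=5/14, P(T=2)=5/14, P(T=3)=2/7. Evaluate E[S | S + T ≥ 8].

74/13

P(S + T ≥ 8) = 13/84.
Summing S·P(x,y) over outcomes with S + T ≥ 8 gives 37/42.
E[S | S + T ≥ 8] = (37/42) / (13/84) = 74/13.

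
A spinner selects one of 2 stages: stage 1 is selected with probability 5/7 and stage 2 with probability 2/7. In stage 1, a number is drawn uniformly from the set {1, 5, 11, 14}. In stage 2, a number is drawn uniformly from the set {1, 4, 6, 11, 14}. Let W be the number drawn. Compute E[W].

1063/140

E[W | stage 1] = (1+5+11+14)/4 = 31/4.
E[W | stage 2] = (1+4+6+11+14)/5 = 36/5.
E[W] = (5/7)·(31/4) + (2/7)·(36/5) = 1063/140.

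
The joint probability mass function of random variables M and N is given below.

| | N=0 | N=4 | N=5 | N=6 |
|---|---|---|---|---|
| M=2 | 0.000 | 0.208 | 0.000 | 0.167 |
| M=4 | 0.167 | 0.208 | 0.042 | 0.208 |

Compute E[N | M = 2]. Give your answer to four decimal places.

4.8907

P(M = 2) = 0.375.
Summing N·P(M=x,N=y) over the conditioning event gives 1.834.
E[N | M = 2] = (1.834) / (0.375) = 4.8907.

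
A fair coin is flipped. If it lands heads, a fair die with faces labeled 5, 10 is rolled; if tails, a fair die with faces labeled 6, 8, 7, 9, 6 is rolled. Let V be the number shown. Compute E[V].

E[V | heads] = (5+10)/2 = 15/2.
E[V | tails] = (6+8+7+9+6)/5 = 36/5.
By the law of total expectation,
E[V] = (1/2)·(15/2) + (1/2)·(36/5) = 147/20.

147/20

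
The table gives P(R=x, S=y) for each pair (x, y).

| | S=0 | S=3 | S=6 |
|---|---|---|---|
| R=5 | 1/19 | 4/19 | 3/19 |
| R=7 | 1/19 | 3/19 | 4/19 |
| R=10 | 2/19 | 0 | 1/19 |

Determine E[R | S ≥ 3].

94/15

P(S ≥ 3) = 15/19.
Σ R·P over the event = 5·(4/19) + 5·(3/19) + 7·(3/19) + 7·(4/19) + 10·(1/19) = 94/19.
E[R | S ≥ 3] = (94/19) / (15/19) = 94/15.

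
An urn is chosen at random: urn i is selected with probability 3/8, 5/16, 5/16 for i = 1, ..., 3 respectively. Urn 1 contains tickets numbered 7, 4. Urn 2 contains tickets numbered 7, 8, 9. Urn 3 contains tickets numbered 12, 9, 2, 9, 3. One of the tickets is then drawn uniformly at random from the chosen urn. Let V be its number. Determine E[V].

E[V | urn 1] = (7+4)/2 = 11/2.
E[V | urn 2] = (7+8+9)/3 = 8.
E[V | urn 3] = (12+9+2+9+3)/5 = 7.
By the law of total expectation,
E[V] = (3/8)·(11/2) + (5/16)·(8) + (5/16)·(7) = 27/4.

27/4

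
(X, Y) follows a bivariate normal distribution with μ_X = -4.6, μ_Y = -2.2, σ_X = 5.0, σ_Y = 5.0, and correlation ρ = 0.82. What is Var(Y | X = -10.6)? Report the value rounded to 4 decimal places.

Var(Y | X=x) = (1 − ρ²)·σ_Y².
Var(Y | X=-10.6) = (5.0)²·(1 − (0.82)²) = 25·0.3276 = 8.1900.

8.1900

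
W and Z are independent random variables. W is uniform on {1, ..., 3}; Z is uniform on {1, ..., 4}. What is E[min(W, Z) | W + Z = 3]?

P(W + Z = 3) = 1/6.
Summing min(W,Z)·P(x,y) over outcomes with W + Z = 3 gives 1/6.
E[min(W, Z) | W + Z = 3] = (1/6) / (1/6) = 1.

1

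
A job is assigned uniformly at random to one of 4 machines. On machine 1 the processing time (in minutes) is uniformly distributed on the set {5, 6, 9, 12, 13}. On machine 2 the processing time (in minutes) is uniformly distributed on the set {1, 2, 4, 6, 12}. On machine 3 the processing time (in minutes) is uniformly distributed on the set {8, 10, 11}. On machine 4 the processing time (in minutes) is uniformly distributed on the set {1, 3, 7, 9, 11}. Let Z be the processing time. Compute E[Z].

112/15

E[Z | machine 1] = (5+6+9+12+13)/5 = 9.
E[Z | machine 2] = (1+2+4+6+12)/5 = 5.
E[Z | machine 3] = (8+10+11)/3 = 29/3.
E[Z | machine 4] = (1+3+7+9+11)/5 = 31/5.
By the law of total expectation,
E[Z] = (1/4)·(9) + (1/4)·(5) + (1/4)·(29/3) + (1/4)·(31/5) = 112/15.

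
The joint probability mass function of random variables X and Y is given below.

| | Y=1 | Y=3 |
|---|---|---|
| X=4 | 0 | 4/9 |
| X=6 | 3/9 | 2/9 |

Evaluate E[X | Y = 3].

P(Y = 3) = 2/3.
Summing X·P(X=x,Y=y) over the conditioning event gives 28/9.
E[X | Y = 3] = (28/9) / (2/3) = 14/3.

14/3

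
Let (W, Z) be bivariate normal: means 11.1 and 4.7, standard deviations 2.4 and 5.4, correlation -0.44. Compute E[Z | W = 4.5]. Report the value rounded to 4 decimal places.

E[Z | W=x] = μ_Z + ρ(σ_Z/σ_W)(x − μ_W) for jointly normal variables.
E[Z | W=4.5] = 4.7 + (-0.44)·(5.4/2.4)·(4.5 − (11.1)) = 4.7 + (-0.99)·(-6.6) = 11.2340.

11.2340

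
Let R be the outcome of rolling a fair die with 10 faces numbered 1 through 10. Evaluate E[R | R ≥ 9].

19/2

Given R ≥ 9, R is equally likely to be any of {9, 10}.
E[R | R ≥ 9] = (9 + 10) / 2 = 19/2.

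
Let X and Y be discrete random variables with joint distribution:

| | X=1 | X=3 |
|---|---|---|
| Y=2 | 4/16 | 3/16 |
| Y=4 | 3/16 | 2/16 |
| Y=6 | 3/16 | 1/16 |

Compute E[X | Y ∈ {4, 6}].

P(Y ∈ {4, 6}) = 9/16.
Σ X·P over the event = 1·(3/16) + 1·(3/16) + 3·(2/16) + 3·(1/16) = 15/16.
E[X | Y ∈ {4, 6}] = (15/16) / (9/16) = 5/3.

5/3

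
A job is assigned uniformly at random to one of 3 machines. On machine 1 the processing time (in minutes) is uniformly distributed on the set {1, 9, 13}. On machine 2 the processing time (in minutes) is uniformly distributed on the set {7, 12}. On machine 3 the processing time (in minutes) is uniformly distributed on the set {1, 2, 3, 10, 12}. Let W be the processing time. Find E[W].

683/90

E[W | machine 1] = (1+9+13)/3 = 23/3.
E[W | machine 2] = (7+12)/2 = 19/2.
E[W | machine 3] = (1+2+3+10+12)/5 = 28/5.
E[W] = (1/3)·(23/3) + (1/3)·(19/2) + (1/3)·(28/5) = 683/90.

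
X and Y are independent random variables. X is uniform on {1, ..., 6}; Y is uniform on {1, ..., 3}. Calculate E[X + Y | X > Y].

P(X > Y) = 2/3.
Summing (X+Y)·P(x,y) over outcomes with X > Y gives 25/6.
E[X + Y | X > Y] = (25/6) / (2/3) = 25/4.

25/4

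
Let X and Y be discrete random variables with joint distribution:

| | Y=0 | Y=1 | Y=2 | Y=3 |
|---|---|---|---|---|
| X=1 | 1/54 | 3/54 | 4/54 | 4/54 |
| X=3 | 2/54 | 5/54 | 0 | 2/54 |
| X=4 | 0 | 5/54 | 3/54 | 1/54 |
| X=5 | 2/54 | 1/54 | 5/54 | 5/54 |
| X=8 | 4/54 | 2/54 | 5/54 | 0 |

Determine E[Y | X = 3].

11/9

P(X = 3) = 1/6.
Summing Y·P(X=x,Y=y) over the conditioning event gives 11/54.
E[Y | X = 3] = (11/54) / (1/6) = 11/9.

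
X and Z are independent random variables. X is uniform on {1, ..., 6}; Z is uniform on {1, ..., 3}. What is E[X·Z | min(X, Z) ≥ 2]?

10

Outcomes with min(X, Z) ≥ 2: (2,2), (2,3), (3,2), (3,3), (4,2), (4,3), (5,2), (5,3), (6,2), (6,3), each with probability 1/18.
E[X·Z | min(X, Z) ≥ 2] = (4 + 6 + 6 + 9 + 8 + 12 + 10 + 15 + 12 + 18) / 10 = 10.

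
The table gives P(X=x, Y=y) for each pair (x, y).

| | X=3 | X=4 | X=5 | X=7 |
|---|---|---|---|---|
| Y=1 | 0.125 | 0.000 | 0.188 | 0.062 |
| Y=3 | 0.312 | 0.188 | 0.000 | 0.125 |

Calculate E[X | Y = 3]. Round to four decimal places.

P(Y = 3) = 0.625.
Summing X·P(X=x,Y=y) over the conditioning event gives 2.563.
E[X | Y = 3] = (2.563) / (0.625) = 4.1008.

4.1008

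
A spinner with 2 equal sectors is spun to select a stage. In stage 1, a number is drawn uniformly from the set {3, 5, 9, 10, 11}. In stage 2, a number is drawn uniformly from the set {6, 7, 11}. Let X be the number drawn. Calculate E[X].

39/5

E[X | stage 1] = (3+5+9+10+11)/5 = 38/5.
E[X | stage 2] = (6+7+11)/3 = 8.
By the law of total expectation,
E[X] = (1/2)·(38/5) + (1/2)·(8) = 39/5.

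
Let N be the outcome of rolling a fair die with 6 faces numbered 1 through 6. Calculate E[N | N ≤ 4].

Given N ≤ 4, N is equally likely to be any of {1, 2, 3, 4}.
E[N | N ≤ 4] = (1 + 2 + 3 + 4) / 4 = 5/2.

5/2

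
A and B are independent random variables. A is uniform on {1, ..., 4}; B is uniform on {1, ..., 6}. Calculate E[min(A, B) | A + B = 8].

Outcomes with A + B = 8: (2,6), (3,5), (4,4), each with probability 1/24.
E[min(A, B) | A + B = 8] = (2 + 3 + 4) / 3 = 3.

3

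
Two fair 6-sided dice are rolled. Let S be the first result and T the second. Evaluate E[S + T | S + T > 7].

P(S + T > 7) = 5/12.
Summing (S+T)·P(x,y) over outcomes with S + T > 7 gives 35/9.
E[S + T | S + T > 7] = (35/9) / (5/12) = 28/3.

28/3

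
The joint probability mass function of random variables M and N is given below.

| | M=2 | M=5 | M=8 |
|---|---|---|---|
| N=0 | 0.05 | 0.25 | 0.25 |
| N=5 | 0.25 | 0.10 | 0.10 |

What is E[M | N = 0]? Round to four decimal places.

P(N = 0) = 0.55.
Σ M·P over the event = 2·(0.05) + 5·(0.25) + 8·(0.25) = 3.35.
E[M | N = 0] = (3.35) / (0.55) = 6.0909.

6.0909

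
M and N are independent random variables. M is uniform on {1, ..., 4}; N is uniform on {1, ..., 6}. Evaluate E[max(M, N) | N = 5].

Outcomes with N = 5: (1,5), (2,5), (3,5), (4,5), each with probability 1/24.
E[max(M, N) | N = 5] = (5 + 5 + 5 + 5) / 4 = 5.

5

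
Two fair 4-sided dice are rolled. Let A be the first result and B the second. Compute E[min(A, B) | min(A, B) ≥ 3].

13/4

Outcomes with min(A, B) ≥ 3: (3,3), (3,4), (4,3), (4,4), each with probability 1/16.
E[min(A, B) | min(A, B) ≥ 3] = (3 + 3 + 3 + 4) / 4 = 13/4.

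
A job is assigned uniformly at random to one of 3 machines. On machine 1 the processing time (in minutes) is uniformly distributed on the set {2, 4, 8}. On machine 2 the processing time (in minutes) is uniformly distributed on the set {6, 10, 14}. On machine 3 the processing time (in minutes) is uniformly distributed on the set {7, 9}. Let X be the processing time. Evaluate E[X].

E[X | machine 1] = (2+4+8)/3 = 14/3.
E[X | machine 2] = (6+10+14)/3 = 10.
E[X | machine 3] = (7+9)/2 = 8.
By the law of total expectation,
E[X] = (1/3)·(14/3) + (1/3)·(10) + (1/3)·(8) = 68/9.

68/9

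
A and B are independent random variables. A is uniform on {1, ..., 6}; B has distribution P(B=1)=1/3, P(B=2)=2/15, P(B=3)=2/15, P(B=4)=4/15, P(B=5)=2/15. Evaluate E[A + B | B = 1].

9/2

P(B = 1) = 1/3.
Summing (A+B)·P(x,y) over outcomes with B = 1 gives 3/2.
E[A + B | B = 1] = (3/2) / (1/3) = 9/2.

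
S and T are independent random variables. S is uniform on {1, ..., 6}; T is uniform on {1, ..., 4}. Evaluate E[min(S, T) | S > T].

P(S > T) = 7/12.
Summing min(S,T)·P(x,y) over outcomes with S > T gives 5/4.
E[min(S, T) | S > T] = (5/4) / (7/12) = 15/7.

15/7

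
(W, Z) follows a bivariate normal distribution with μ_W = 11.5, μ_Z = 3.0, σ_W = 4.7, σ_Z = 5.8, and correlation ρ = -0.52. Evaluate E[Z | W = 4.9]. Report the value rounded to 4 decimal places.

7.2352

The regression of Z on W has slope ρ·σ_Z/σ_W and passes through (μ_W, μ_Z).
E[Z | W=4.9] = 3.0 + (-0.52)·(5.8/4.7)·(4.9 − (11.5)) = 3.0 + (-0.6417)·(-6.6) = 7.2352.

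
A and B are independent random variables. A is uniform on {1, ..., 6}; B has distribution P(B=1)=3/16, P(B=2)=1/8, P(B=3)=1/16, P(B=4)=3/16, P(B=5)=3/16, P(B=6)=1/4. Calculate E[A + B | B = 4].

15/2

P(B = 4) = 3/16.
Summing (A+B)·P(x,y) over outcomes with B = 4 gives 45/32.
E[A + B | B = 4] = (45/32) / (3/16) = 15/2.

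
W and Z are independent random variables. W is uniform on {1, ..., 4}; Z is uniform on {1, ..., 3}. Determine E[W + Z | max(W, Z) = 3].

24/5

Outcomes with max(W, Z) = 3: (1,3), (2,3), (3,1), (3,2), (3,3), each with probability 1/12.
E[W + Z | max(W, Z) = 3] = (4 + 5 + 4 + 5 + 6) / 5 = 24/5.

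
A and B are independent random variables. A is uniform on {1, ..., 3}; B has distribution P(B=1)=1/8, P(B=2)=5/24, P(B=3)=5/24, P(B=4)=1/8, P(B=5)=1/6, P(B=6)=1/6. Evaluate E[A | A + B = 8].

5/2

P(A + B = 8) = 1/9.
Summing A·P(x,y) over outcomes with A + B = 8 gives 5/18.
E[A | A + B = 8] = (5/18) / (1/9) = 5/2.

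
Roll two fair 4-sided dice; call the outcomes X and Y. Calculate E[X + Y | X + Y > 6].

P(X + Y > 6) = 3/16.
Summing (X+Y)·P(x,y) over outcomes with X + Y > 6 gives 11/8.
E[X + Y | X + Y > 6] = (11/8) / (3/16) = 22/3.

22/3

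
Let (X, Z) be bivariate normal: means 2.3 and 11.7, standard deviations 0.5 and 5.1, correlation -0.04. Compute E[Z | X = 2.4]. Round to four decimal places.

The regression of Z on X has slope ρ·σ_Z/σ_X and passes through (μ_X, μ_Z).
E[Z | X=2.4] = 11.7 + (-0.04)·(5.1/0.5)·(2.4 − (2.3)) = 11.7 + (-0.408)·(0.1) = 11.6592.

11.6592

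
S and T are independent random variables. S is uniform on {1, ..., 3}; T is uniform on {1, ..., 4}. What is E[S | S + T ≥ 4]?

Outcomes with S + T ≥ 4: (1,3), (1,4), (2,2), (2,3), (2,4), (3,1), (3,2), (3,3), (3,4), each with probability 1/12.
E[S | S + T ≥ 4] = (1 + 1 + 2 + 2 + 2 + 3 + 3 + 3 + 3) / 9 = 20/9.

20/9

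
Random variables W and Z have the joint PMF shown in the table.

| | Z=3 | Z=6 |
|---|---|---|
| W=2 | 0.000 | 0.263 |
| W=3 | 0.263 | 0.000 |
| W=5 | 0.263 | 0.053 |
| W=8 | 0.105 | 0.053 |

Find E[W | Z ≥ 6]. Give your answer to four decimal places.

3.2927

P(Z ≥ 6) = 0.369.
Summing W·P(W=x,Z=y) over the conditioning event gives 1.215.
E[W | Z ≥ 6] = (1.215) / (0.369) = 3.2927.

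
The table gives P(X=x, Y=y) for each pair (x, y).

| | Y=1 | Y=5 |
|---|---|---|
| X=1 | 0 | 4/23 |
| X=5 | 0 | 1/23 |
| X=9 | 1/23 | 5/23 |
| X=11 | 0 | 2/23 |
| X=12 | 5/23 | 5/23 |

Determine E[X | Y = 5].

P(Y = 5) = 17/23.
Σ X·P over the event = 1·(4/23) + 5·(1/23) + 9·(5/23) + 11·(2/23) + 12·(5/23) = 136/23.
E[X | Y = 5] = (136/23) / (17/23) = 8.

8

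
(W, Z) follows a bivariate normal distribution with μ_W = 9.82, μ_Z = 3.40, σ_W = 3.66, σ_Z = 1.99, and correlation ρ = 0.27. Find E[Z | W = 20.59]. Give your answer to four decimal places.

E[Z | W=x] = μ_Z + ρ(σ_Z/σ_W)(x − μ_W) for jointly normal variables.
E[Z | W=20.59] = 3.40 + (0.27)·(1.99/3.66)·(20.59 − (9.82)) = 3.40 + (0.146803)·(10.77) = 4.9811.

4.9811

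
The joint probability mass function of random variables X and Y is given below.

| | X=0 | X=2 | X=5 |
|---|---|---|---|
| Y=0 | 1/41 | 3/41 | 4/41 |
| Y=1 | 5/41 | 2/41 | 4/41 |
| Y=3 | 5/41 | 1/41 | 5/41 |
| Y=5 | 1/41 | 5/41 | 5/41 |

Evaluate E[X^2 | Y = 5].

P(Y = 5) = 11/41.
Σ X^2·P over the event = 0·(1/41) + 4·(5/41) + 25·(5/41) = 145/41.
E[X^2 | Y = 5] = (145/41) / (11/41) = 145/11.

145/11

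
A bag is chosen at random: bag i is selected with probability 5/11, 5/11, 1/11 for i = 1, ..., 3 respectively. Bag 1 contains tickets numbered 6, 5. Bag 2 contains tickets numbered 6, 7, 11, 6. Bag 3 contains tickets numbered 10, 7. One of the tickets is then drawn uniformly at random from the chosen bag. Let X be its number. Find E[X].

E[X | bag 1] = (6+5)/2 = 11/2.
E[X | bag 2] = (6+7+11+6)/4 = 15/2.
E[X | bag 3] = (10+7)/2 = 17/2.
E[X] = (5/11)·(11/2) + (5/11)·(15/2) + (1/11)·(17/2) = 147/22.

147/22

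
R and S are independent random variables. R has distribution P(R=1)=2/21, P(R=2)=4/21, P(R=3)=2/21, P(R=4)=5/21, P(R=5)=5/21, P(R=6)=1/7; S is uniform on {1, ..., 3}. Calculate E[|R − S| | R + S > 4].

117/47

P(R + S > 4) = 47/63.
Summing |R−S|·P(x,y) over outcomes with R + S > 4 gives 13/7.
E[|R − S| | R + S > 4] = (13/7) / (47/63) = 117/47.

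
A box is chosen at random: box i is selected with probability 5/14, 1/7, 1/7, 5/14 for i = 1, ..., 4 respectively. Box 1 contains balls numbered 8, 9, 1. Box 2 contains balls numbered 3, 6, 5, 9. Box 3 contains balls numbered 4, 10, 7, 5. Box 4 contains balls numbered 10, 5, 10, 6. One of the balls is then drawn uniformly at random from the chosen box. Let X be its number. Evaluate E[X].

E[X | box 1] = (8+9+1)/3 = 6.
E[X | box 2] = (3+6+5+9)/4 = 23/4.
E[X | box 3] = (4+10+7+5)/4 = 13/2.
E[X | box 4] = (10+5+10+6)/4 = 31/4.
E[X] = (5/14)·(6) + (1/7)·(23/4) + (1/7)·(13/2) + (5/14)·(31/4) = 373/56.

373/56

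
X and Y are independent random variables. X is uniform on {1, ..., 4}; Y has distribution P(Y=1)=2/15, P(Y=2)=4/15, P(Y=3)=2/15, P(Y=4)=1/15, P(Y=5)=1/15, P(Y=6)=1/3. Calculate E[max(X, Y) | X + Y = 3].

2

P(X + Y = 3) = 1/10.
Summing max(X,Y)·P(x,y) over outcomes with X + Y = 3 gives 1/5.
E[max(X, Y) | X + Y = 3] = (1/5) / (1/10) = 2.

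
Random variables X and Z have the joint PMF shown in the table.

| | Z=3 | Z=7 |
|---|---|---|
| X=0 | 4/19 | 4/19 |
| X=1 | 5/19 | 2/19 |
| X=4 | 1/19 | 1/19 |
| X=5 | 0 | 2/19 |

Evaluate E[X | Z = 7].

16/9

P(Z = 7) = 9/19.
Σ X·P over the event = 0·(4/19) + 1·(2/19) + 4·(1/19) + 5·(2/19) = 16/19.
E[X | Z = 7] = (16/19) / (9/19) = 16/9.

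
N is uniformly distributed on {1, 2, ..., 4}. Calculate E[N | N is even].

Given N is even, N is equally likely to be any of {2, 4}.
E[N | N is even] = (2 + 4) / 2 = 3.

3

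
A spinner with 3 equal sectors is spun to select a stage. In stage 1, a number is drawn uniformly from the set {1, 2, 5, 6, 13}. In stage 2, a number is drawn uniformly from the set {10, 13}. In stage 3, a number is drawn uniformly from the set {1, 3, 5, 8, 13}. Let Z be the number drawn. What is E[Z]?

229/30

E[Z | stage 1] = (1+2+5+6+13)/5 = 27/5.
E[Z | stage 2] = (10+13)/2 = 23/2.
E[Z | stage 3] = (1+3+5+8+13)/5 = 6.
By the law of total expectation,
E[Z] = (1/3)·(27/5) + (1/3)·(23/2) + (1/3)·(6) = 229/30.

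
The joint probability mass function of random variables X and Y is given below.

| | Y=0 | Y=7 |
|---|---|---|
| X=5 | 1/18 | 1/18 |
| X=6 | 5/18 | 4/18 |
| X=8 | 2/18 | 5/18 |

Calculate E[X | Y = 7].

P(Y = 7) = 5/9.
Summing X·P(X=x,Y=y) over the conditioning event gives 23/6.
E[X | Y = 7] = (23/6) / (5/9) = 69/10.

69/10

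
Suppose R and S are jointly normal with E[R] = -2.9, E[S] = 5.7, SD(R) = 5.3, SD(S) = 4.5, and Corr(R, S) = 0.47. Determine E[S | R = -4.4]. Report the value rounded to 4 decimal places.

5.1014

For a bivariate normal, E[S | R=x] = μ_S + ρ·(σ_S/σ_R)·(x − μ_R).
E[S | R=-4.4] = 5.7 + (0.47)·(4.5/5.3)·(-4.4 − (-2.9)) = 5.7 + (0.39906)·(-1.5) = 5.1014.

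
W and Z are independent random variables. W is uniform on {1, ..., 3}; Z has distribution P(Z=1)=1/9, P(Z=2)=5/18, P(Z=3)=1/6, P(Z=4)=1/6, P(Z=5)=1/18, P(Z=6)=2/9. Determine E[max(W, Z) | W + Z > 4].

156/35

P(W + Z > 4) = 35/54.
Summing max(W,Z)·P(x,y) over outcomes with W + Z > 4 gives 26/9.
E[max(W, Z) | W + Z > 4] = (26/9) / (35/54) = 156/35.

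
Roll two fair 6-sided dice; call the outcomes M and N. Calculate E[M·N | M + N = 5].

Outcomes with M + N = 5: (1,4), (2,3), (3,2), (4,1), each with probability 1/36.
E[M·N | M + N = 5] = (4 + 6 + 6 + 4) / 4 = 5.

5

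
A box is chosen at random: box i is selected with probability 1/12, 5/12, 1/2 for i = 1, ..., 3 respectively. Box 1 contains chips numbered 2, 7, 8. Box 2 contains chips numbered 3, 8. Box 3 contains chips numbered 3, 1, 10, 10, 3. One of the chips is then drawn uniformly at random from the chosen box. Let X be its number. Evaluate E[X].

E[X | box 1] = (2+7+8)/3 = 17/3.
E[X | box 2] = (3+8)/2 = 11/2.
E[X | box 3] = (3+1+10+10+3)/5 = 27/5.
E[X] = (1/12)·(17/3) + (5/12)·(11/2) + (1/2)·(27/5) = 1967/360.

1967/360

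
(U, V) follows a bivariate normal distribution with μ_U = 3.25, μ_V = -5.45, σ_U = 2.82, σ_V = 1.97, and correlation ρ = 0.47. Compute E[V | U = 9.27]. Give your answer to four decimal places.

-3.4734

For a bivariate normal, E[V | U=x] = μ_V + ρ·(σ_V/σ_U)·(x − μ_U).
E[V | U=9.27] = -5.45 + (0.47)·(1.97/2.82)·(9.27 − (3.25)) = -5.45 + (0.328333)·(6.02) = -3.4734.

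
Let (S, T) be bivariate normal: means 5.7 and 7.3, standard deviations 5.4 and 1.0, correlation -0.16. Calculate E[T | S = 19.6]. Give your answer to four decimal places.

6.8881

The regression of T on S has slope ρ·σ_T/σ_S and passes through (μ_S, μ_T).
E[T | S=19.6] = 7.3 + (-0.16)·(1.0/5.4)·(19.6 − (5.7)) = 7.3 + (-0.02963)·(13.9) = 6.8881.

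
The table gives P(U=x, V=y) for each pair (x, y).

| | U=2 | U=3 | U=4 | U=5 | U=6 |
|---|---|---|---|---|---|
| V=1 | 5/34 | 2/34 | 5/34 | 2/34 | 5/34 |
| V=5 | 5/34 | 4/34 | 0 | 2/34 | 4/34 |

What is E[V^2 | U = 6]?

35/3

P(U = 6) = 9/34.
Σ V^2·P over the event = 1·(5/34) + 25·(4/34) = 105/34.
E[V^2 | U = 6] = (105/34) / (9/34) = 35/3.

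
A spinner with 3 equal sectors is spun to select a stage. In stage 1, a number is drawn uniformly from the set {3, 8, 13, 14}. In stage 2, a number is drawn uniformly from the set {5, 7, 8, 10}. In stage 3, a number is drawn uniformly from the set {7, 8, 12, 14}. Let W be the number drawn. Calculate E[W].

E[W | stage 1] = (3+8+13+14)/4 = 19/2.
E[W | stage 2] = (5+7+8+10)/4 = 15/2.
E[W | stage 3] = (7+8+12+14)/4 = 41/4.
By the law of total expectation,
E[W] = (1/3)·(19/2) + (1/3)·(15/2) + (1/3)·(41/4) = 109/12.

109/12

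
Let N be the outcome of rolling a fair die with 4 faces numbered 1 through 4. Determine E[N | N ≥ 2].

3

Given N ≥ 2, N is equally likely to be any of {2, 3, 4}.
E[N | N ≥ 2] = (2 + 3 + 4) / 3 = 3.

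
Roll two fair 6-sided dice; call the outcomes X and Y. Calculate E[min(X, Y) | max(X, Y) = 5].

25/9

P(max(X, Y) = 5) = 1/4.
Summing min(X,Y)·P(x,y) over outcomes with max(X, Y) = 5 gives 25/36.
E[min(X, Y) | max(X, Y) = 5] = (25/36) / (1/4) = 25/9.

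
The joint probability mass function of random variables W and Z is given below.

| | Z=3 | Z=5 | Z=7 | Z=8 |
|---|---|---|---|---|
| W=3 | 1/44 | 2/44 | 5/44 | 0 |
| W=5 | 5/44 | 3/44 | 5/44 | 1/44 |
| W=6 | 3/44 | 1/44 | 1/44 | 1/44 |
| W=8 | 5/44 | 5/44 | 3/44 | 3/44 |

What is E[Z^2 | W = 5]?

P(W = 5) = 7/22.
Σ Z^2·P over the event = 9·(5/44) + 25·(3/44) + 49·(5/44) + 64·(1/44) = 39/4.
E[Z^2 | W = 5] = (39/4) / (7/22) = 429/14.

429/14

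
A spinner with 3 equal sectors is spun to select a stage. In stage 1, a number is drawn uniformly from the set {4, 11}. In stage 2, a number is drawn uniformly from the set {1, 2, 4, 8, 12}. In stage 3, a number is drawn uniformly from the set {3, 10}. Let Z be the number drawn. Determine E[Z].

E[Z | stage 1] = (4+11)/2 = 15/2.
E[Z | stage 2] = (1+2+4+8+12)/5 = 27/5.
E[Z | stage 3] = (3+10)/2 = 13/2.
E[Z] = (1/3)·(15/2) + (1/3)·(27/5) + (1/3)·(13/2) = 97/15.

97/15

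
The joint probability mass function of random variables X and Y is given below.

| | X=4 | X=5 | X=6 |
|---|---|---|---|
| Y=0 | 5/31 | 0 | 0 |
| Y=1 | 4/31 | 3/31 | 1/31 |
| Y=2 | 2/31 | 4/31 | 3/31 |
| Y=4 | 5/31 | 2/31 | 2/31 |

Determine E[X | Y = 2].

46/9

P(Y = 2) = 9/31.
Σ X·P over the event = 4·(2/31) + 5·(4/31) + 6·(3/31) = 46/31.
E[X | Y = 2] = (46/31) / (9/31) = 46/9.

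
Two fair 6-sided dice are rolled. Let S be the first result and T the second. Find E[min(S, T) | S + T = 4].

Outcomes with S + T = 4: (1,3), (2,2), (3,1), each with probability 1/36.
E[min(S, T) | S + T = 4] = (1 + 2 + 1) / 3 = 4/3.

4/3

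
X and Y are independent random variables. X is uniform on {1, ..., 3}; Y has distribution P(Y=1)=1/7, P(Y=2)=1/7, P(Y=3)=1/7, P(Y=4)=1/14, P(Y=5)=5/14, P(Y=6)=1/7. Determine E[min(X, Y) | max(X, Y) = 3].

9/5

P(max(X, Y) = 3) = 5/21.
Summing min(X,Y)·P(x,y) over outcomes with max(X, Y) = 3 gives 3/7.
E[min(X, Y) | max(X, Y) = 3] = (3/7) / (5/21) = 9/5.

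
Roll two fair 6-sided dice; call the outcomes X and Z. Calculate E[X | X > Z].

P(X > Z) = 5/12.
Summing X·P(x,y) over outcomes with X > Z gives 35/18.
E[X | X > Z] = (35/18) / (5/12) = 14/3.

14/3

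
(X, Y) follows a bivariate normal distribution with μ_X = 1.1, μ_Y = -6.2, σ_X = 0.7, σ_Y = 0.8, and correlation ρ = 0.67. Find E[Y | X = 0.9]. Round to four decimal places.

-6.3531

The regression of Y on X has slope ρ·σ_Y/σ_X and passes through (μ_X, μ_Y).
E[Y | X=0.9] = -6.2 + (0.67)·(0.8/0.7)·(0.9 − (1.1)) = -6.2 + (0.76571)·(-0.2) = -6.3531.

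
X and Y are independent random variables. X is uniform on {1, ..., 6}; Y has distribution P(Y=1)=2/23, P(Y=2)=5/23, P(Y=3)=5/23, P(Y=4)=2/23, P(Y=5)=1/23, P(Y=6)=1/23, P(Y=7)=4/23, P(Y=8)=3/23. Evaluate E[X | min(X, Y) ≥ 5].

P(min(X, Y) ≥ 5) = 3/23.
Summing X·P(x,y) over outcomes with min(X, Y) ≥ 5 gives 33/46.
E[X | min(X, Y) ≥ 5] = (33/46) / (3/23) = 11/2.

11/2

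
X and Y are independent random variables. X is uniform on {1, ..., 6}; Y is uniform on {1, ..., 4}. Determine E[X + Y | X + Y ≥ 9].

Outcomes with X + Y ≥ 9: (5,4), (6,3), (6,4), each with probability 1/24.
E[X + Y | X + Y ≥ 9] = (9 + 9 + 10) / 3 = 28/3.

28/3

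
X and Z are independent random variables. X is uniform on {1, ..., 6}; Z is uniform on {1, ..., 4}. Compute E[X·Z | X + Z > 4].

P(X + Z > 4) = 3/4.
Summing XZ·P(x,y) over outcomes with X + Z > 4 gives 65/8.
E[X·Z | X + Z > 4] = (65/8) / (3/4) = 65/6.

65/6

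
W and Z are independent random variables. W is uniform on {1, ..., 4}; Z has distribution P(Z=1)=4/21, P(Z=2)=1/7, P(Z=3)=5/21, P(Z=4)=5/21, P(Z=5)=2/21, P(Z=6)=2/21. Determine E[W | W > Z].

77/23

P(W > Z) = 23/84.
Summing W·P(x,y) over outcomes with W > Z gives 11/12.
E[W | W > Z] = (11/12) / (23/84) = 77/23.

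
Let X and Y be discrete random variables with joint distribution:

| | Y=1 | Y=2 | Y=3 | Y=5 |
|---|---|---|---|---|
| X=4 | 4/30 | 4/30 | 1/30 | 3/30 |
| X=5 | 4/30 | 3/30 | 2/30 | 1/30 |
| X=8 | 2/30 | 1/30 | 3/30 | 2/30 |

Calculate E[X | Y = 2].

P(Y = 2) = 4/15.
Σ X·P over the event = 4·(4/30) + 5·(3/30) + 8·(1/30) = 13/10.
E[X | Y = 2] = (13/10) / (4/15) = 39/8.

39/8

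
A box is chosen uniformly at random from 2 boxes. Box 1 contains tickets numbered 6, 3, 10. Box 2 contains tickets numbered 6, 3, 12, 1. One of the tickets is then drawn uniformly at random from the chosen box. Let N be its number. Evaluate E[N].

71/12

E[N | box 1] = (6+3+10)/3 = 19/3.
E[N | box 2] = (6+3+12+1)/4 = 11/2.
By the law of total expectation,
E[N] = (1/2)·(19/3) + (1/2)·(11/2) = 71/12.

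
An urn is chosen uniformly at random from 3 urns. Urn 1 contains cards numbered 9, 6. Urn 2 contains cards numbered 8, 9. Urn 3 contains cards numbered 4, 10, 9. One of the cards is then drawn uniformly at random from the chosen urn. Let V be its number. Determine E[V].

E[V | urn 1] = (9+6)/2 = 15/2.
E[V | urn 2] = (8+9)/2 = 17/2.
E[V | urn 3] = (4+10+9)/3 = 23/3.
E[V] = (1/3)·(15/2) + (1/3)·(17/2) + (1/3)·(23/3) = 71/9.

71/9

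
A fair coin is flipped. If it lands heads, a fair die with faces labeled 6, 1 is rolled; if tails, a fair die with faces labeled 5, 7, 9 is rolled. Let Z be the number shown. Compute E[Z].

21/4

E[Z | heads] = (6+1)/2 = 7/2.
E[Z | tails] = (5+7+9)/3 = 7.
By the law of total expectation,
E[Z] = (1/2)·(7/2) + (1/2)·(7) = 21/4.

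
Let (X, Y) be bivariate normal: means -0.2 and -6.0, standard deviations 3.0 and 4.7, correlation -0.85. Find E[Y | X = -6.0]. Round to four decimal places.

1.7237

The regression of Y on X has slope ρ·σ_Y/σ_X and passes through (μ_X, μ_Y).
E[Y | X=-6.0] = -6.0 + (-0.85)·(4.7/3.0)·(-6.0 − (-0.2)) = -6.0 + (-1.33167)·(-5.8) = 1.7237.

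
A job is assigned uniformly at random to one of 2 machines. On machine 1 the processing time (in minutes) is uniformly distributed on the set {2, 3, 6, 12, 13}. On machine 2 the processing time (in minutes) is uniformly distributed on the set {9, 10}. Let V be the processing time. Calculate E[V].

167/20

E[V | machine 1] = (2+3+6+12+13)/5 = 36/5.
E[V | machine 2] = (9+10)/2 = 19/2.
By the law of total expectation,
E[V] = (1/2)·(36/5) + (1/2)·(19/2) = 167/20.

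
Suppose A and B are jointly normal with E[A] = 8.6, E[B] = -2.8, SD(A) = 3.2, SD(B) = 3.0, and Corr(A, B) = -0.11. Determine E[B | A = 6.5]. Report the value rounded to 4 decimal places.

-2.5834

The regression of B on A has slope ρ·σ_B/σ_A and passes through (μ_A, μ_B).
E[B | A=6.5] = -2.8 + (-0.11)·(3.0/3.2)·(6.5 − (8.6)) = -2.8 + (-0.10312)·(-2.1) = -2.5834.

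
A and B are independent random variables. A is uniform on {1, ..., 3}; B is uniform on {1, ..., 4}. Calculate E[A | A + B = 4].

P(A + B = 4) = 1/4.
Summing A·P(x,y) over outcomes with A + B = 4 gives 1/2.
E[A | A + B = 4] = (1/2) / (1/4) = 2.

2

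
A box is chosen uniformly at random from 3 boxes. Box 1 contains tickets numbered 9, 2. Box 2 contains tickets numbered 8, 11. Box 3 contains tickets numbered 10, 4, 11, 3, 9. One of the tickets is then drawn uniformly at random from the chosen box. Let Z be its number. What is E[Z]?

112/15

E[Z | box 1] = (9+2)/2 = 11/2.
E[Z | box 2] = (8+11)/2 = 19/2.
E[Z | box 3] = (10+4+11+3+9)/5 = 37/5.
E[Z] = (1/3)·(11/2) + (1/3)·(19/2) + (1/3)·(37/5) = 112/15.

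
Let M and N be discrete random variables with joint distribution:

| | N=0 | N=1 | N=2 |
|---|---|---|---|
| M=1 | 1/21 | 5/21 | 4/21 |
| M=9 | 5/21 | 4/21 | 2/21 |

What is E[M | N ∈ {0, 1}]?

29/5

P(N ∈ {0, 1}) = 5/7.
Σ M·P over the event = 1·(1/21) + 1·(5/21) + 9·(5/21) + 9·(4/21) = 29/7.
E[M | N ∈ {0, 1}] = (29/7) / (5/7) = 29/5.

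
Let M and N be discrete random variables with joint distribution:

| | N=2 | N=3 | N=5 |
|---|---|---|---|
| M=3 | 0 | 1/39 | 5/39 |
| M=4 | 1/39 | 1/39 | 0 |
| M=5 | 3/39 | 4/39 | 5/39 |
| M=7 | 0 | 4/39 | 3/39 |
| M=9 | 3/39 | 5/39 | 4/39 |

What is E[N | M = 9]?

41/12

P(M = 9) = 4/13.
Σ N·P over the event = 2·(3/39) + 3·(5/39) + 5·(4/39) = 41/39.
E[N | M = 9] = (41/39) / (4/13) = 41/12.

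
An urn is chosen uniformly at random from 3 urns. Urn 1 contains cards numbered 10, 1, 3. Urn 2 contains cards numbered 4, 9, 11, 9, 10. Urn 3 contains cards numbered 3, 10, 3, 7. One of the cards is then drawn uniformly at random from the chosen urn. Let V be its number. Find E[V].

1141/180

E[V | urn 1] = (10+1+3)/3 = 14/3.
E[V | urn 2] = (4+9+11+9+10)/5 = 43/5.
E[V | urn 3] = (3+10+3+7)/4 = 23/4.
E[V] = (1/3)·(14/3) + (1/3)·(43/5) + (1/3)·(23/4) = 1141/180.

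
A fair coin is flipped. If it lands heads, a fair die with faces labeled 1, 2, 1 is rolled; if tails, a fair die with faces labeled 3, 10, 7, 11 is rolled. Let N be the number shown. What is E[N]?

109/24

E[N | heads] = (1+2+1)/3 = 4/3.
E[N | tails] = (3+10+7+11)/4 = 31/4.
E[N] = (1/2)·(4/3) + (1/2)·(31/4) = 109/24.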